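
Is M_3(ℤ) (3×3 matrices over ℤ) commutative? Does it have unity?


Matrix multiplication is non-commutative for n ≥ 2; the identity matrix I is the unity; singular matrices give zero divisors, so not an integral domain
Commutative: No
Integral domain: No
Has unity: Yes

M_3(ℤ) (3×3 matrices over ℤ): Commutative=No, Unity=Yes


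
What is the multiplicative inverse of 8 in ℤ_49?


Use the extended Euclidean algorithm to write 1 = 8·s + 49·t; then s mod 49 is the inverse.
Euclidean algorithm:
  8 = 0·49 + 8
  49 = 6·8 + 1
  8 = 8·1 + 0
gcd(8,49) = 1
Back-substitution gives: 8·(-6) + 49·(1) = 1
So 8⁻¹ ≡ -6 ≡ 43 (mod 49)
Check: 8 × 43 = 344 ≡ 1 (mod 49) ✓

8⁻¹ ≡ 43 (mod 49)


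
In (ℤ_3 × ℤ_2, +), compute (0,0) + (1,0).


Operation: componentwise addition mod (3, 2)
(0,0) + (1,0) = ((a₁+b₁) mod 3, (a₂+b₂) mod 2) with a = (0,0), b = (1,0)

(0,0) + (1,0) = (1,0)


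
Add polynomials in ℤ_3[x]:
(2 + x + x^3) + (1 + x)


Add coefficients mod 3:
x^0: 2 + 1 = 0 (mod 3)
x^1: 1 + 1 = 2 (mod 3)
x^2: 0 + 0 = 0 (mod 3)
x^3: 1 + 0 = 1 (mod 3)
Result: 2x + x^3

f + g = 2x + x^3


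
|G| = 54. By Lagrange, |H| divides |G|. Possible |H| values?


Lagrange's theorem: |H| divides |G|
|G| = 54
Divisors of 54: 1, 2, 3, 6, 9, 18, 27, 54

Possible subgroup orders: {1, 2, 3, 6, 9, 18, 27, 54}


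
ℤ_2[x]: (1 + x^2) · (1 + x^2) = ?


Expand and collect like terms; reduce coefficients mod 2:
x^0: 1·1 = 1 ≡ 1 (mod 2)
x^1: 1·0 + 0·1 = 0 ≡ 0 (mod 2)
x^2: 1·1 + 0·0 + 1·1 = 2 ≡ 0 (mod 2)
x^3: 0·1 + 1·0 = 0 ≡ 0 (mod 2)
x^4: 1·1 = 1 ≡ 1 (mod 2)
Result: 1 + x^4

f · g = 1 + x^4


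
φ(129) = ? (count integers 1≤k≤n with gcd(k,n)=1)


Factor n: 129 = 3 × 43
φ(n) = n · ∏(1 - 1/p) over distinct primes p | n
φ(129) = 129 · (1 - 1/3) · (1 - 1/43) = 84

φ(129) = 84


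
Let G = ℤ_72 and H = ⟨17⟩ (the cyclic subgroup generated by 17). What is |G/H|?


|⟨17⟩| = n / gcd(17, 72) = 72 / 1 = 72
H is normal (ℤ_72 is abelian).
|G/H| = |G| / |H| = 72 / 72 = 1

|G/H| = 1


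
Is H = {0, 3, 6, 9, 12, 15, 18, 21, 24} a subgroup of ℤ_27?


Subgroup test for H = {0, 3, 6, 9, 12, 15, 18, 21, 24} in (ℤ_27, +):
(1) 0 ∈ H? Yes
(2) Closure: for all a,b ∈ H, (a+b) mod 27 ∈ H? Yes
(3) Inverses: for all a ∈ H, -a mod 27 ∈ H? Yes

Yes, H is a subgroup of ℤ_27


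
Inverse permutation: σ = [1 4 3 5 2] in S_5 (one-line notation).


To find σ⁻¹, swap domain and range:
σ(1) = 1 → σ⁻¹(1) = 1
σ(2) = 4 → σ⁻¹(4) = 2
σ(3) = 3 → σ⁻¹(3) = 3
σ(4) = 5 → σ⁻¹(5) = 4
σ(5) = 2 → σ⁻¹(2) = 5

σ⁻¹ = [1 5 3 2 4]


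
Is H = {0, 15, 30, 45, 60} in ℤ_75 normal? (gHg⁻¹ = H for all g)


H = {0, 15, 30, 45, 60} in ℤ_75
ℤ_75 is abelian; every subgroup of an abelian group is normal

Yes, normal subgroup


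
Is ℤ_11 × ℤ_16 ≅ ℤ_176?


Comparing ℤ_11 × ℤ_16 and ℤ_176:
gcd(11,16) = 1, so ℤ_11 × ℤ_16 ≅ ℤ_176 (CRT)

Yes, ℤ_11 × ℤ_16 ≅ ℤ_176


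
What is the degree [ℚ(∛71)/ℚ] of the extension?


∛71 has minimal polynomial x³ - 71 (irreducible over ℚ since 71 is not a perfect cube)

[ℚ(∛71)/ℚ] = 3


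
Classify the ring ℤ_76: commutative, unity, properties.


ℤ_76 is a commutative ring with unity 1; 76 = 2×38 is composite, so 2·38 ≡ 0 gives zero divisors (not an integral domain)
Commutative: Yes
Integral domain: No
Has unity: Yes

ℤ_76: Commutative=Yes, Unity=Yes


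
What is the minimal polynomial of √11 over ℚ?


√11 satisfies x² - 11 = 0, irreducible over ℚ since 11 is squarefree

Minimal polynomial: x² - 11


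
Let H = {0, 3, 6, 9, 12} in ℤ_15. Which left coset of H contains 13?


13 + H = {13 + h (mod 15) : h ∈ H}
13+0=13, 13+3=1, 13+6=4, 13+9=7, 13+12=10
13 + H = {1, 4, 7, 10, 13} = 1 + H

13 + H = {1, 4, 7, 10, 13}


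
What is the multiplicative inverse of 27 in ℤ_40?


Use the extended Euclidean algorithm to write 1 = 27·s + 40·t; then s mod 40 is the inverse.
Euclidean algorithm:
  27 = 0·40 + 27
  40 = 1·27 + 13
  27 = 2·13 + 1
  13 = 13·1 + 0
gcd(27,40) = 1
Back-substitution gives: 27·(3) + 40·(-2) = 1
So 27⁻¹ ≡ 3 ≡ 3 (mod 40)
Check: 27 × 3 = 81 ≡ 1 (mod 40) ✓

27⁻¹ ≡ 3 (mod 40)


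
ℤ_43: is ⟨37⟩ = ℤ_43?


g generates ℤ_n iff gcd(g, n) = 1
gcd(37, 43) = 1
Since gcd = 1, 37 is a generator.

Yes, 37 generates ℤ_43


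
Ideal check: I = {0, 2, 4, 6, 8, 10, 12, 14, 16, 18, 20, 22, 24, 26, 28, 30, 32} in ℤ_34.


Check ideal conditions for I = {0, 2, 4, 6, 8, 10, 12, 14, 16, 18, 20, 22, 24, 26, 28, 30, 32} in ℤ_34:
(1) I is an additive subgroup? Yes
(2) For r ∈ ℤ_34 and a ∈ I: r·a ∈ I? Yes

Yes, I is an ideal of ℤ_34


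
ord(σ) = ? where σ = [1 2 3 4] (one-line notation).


Cycle decomposition: identity (all elements fixed)
Order = 1 (identity has order 1)

ord(σ) = 1


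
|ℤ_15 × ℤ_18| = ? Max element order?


|ℤ_15 × ℤ_18| = 15 × 18 = 270
Max element order = lcm(15,18) = 90
Cyclic? No (gcd=3)

|ℤ_15×ℤ_18| = 270, max element order = 90


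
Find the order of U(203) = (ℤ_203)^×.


U(n) is the group of units mod n; |U(n)| = φ(n)
|U(203)| = φ(203) = 168

|U(203) = (ℤ_203)^×| = 168


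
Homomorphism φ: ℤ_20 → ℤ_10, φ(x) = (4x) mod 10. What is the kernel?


Kernel = preimage of identity
ker(φ) = {x ∈ ℤ_20 : 4x ≡ 0 (mod 10)}. Since 10 | 20, φ is well-defined. The kernel is the cyclic subgroup ⟨5⟩ of ℤ_20 (order 4), i.e. {0, 5, 10, 15}

ker(φ) = {0, 5, 10, 15}


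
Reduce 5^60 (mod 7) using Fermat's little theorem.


Fermat's little theorem: if p is prime and gcd(a,p)=1, then a^(p-1) ≡ 1 (mod p)
p = 7 is prime, gcd(5,7) = 1
Reduce exponent: 60 mod 6 = 0
So 5^60 ≡ 5^0 (mod 7)
5^0 = 1

5^60 ≡ 1 (mod 7)


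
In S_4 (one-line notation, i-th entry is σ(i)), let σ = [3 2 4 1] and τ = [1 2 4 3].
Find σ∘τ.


σ∘τ: apply τ first, then σ
1 →τ 1 →σ 3
2 →τ 2 →σ 2
3 →τ 4 →σ 1
4 →τ 3 →σ 4

σ∘τ = [3 2 1 4]


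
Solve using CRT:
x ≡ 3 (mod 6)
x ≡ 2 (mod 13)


m₁ = 6, m₂ = 13, gcd = 1, so CRT applies. M = m₁·m₂ = 78
Let M₁ = M/m₁ = 13, M₂ = M/m₂ = 6
Find y₁ ≡ M₁⁻¹ (mod m₁): 13⁻¹ ≡ 1 (mod 6)
Find y₂ ≡ M₂⁻¹ (mod m₂): 6⁻¹ ≡ 11 (mod 13)
x = a₁·M₁·y₁ + a₂·M₂·y₂ = 3·13·1 + 2·6·11 = 171
Reduce mod 78: x ≡ 15
Check: 15 mod 6 = 3 ✓, 15 mod 13 = 2 ✓

x ≡ 15 (mod 78)


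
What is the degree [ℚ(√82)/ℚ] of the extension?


√82 has minimal polynomial x² - 82 (irreducible over ℚ since 82 is squarefree)

[ℚ(√82)/ℚ] = 2


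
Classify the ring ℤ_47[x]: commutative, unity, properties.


ℤ_47 is a field (n prime), so ℤ_47[x] is a commutative integral domain with unity
Commutative: Yes
Integral domain: Yes
Has unity: Yes

ℤ_47[x]: Commutative=Yes, Unity=Yes


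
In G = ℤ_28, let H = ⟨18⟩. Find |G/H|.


|⟨18⟩| = n / gcd(18, 28) = 28 / 2 = 14
H is normal (ℤ_28 is abelian).
|G/H| = |G| / |H| = 28 / 14 = 2

|G/H| = 2


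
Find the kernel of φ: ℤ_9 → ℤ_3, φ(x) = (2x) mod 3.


Kernel = preimage of identity
ker(φ) = {x ∈ ℤ_9 : 2x ≡ 0 (mod 3)}. Since 3 | 9, φ is well-defined. The kernel is the cyclic subgroup ⟨3⟩ of ℤ_9 (order 3), i.e. {0, 3, 6}

ker(φ) = {0, 3, 6}


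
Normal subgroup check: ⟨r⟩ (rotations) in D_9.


H = ⟨r⟩ (rotations) in D_9
The rotation subgroup ⟨r⟩ has index 2 in D_9, so it is normal

Yes, normal subgroup


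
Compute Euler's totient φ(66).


Factor n: 66 = 2 × 3 × 11
φ(n) = n · ∏(1 - 1/p) over distinct primes p | n
φ(66) = 66 · (1 - 1/2) · (1 - 1/3) · (1 - 1/11) = 20

φ(66) = 20


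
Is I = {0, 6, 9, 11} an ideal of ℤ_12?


Check ideal conditions for I = {0, 6, 9, 11} in ℤ_12:
(1) I is an additive subgroup? No
(2) For r ∈ ℤ_12 and a ∈ I: r·a ∈ I? No  [counterexample: r=2, a=11, r·a mod 12 = 10 ∉ I]

No, I is not an ideal of ℤ_12


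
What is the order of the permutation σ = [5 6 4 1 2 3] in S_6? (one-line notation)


Cycle decomposition: (1 5 2 6 3 4)
Cycle lengths: 6
Order = lcm(6) = 6

ord(σ) = 6


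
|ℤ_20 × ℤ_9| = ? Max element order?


|ℤ_20 × ℤ_9| = 20 × 9 = 180
Max element order = lcm(20,9) = 180
Cyclic? Yes (gcd=1)

|ℤ_20×ℤ_9| = 180, max element order = 180


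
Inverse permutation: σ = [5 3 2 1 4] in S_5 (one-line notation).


To find σ⁻¹, swap domain and range:
σ(1) = 5 → σ⁻¹(5) = 1
σ(2) = 3 → σ⁻¹(3) = 2
σ(3) = 2 → σ⁻¹(2) = 3
σ(4) = 1 → σ⁻¹(1) = 4
σ(5) = 4 → σ⁻¹(4) = 5

σ⁻¹ = [4 3 2 5 1]


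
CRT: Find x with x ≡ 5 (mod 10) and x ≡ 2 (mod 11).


m₁ = 10, m₂ = 11, gcd = 1, so CRT applies. M = m₁·m₂ = 110
Let M₁ = M/m₁ = 11, M₂ = M/m₂ = 10
Find y₁ ≡ M₁⁻¹ (mod m₁): 11⁻¹ ≡ 1 (mod 10)
Find y₂ ≡ M₂⁻¹ (mod m₂): 10⁻¹ ≡ 10 (mod 11)
x = a₁·M₁·y₁ + a₂·M₂·y₂ = 5·11·1 + 2·10·10 = 255
Reduce mod 110: x ≡ 35
Check: 35 mod 10 = 5 ✓, 35 mod 11 = 2 ✓

x ≡ 35 (mod 110)


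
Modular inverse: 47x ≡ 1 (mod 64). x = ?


Use the extended Euclidean algorithm to write 1 = 47·s + 64·t; then s mod 64 is the inverse.
Euclidean algorithm:
  47 = 0·64 + 47
  64 = 1·47 + 17
  47 = 2·17 + 13
  17 = 1·13 + 4
  13 = 3·4 + 1
  4 = 4·1 + 0
gcd(47,64) = 1
Back-substitution gives: 47·(15) + 64·(-11) = 1
So 47⁻¹ ≡ 15 ≡ 15 (mod 64)
Check: 47 × 15 = 705 ≡ 1 (mod 64) ✓

47⁻¹ ≡ 15 (mod 64)


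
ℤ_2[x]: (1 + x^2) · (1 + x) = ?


Expand and collect like terms; reduce coefficients mod 2:
x^0: 1·1 = 1 ≡ 1 (mod 2)
x^1: 1·1 + 0·1 = 1 ≡ 1 (mod 2)
x^2: 0·1 + 1·1 = 1 ≡ 1 (mod 2)
x^3: 1·1 = 1 ≡ 1 (mod 2)
Result: 1 + x + x^2 + x^3

f · g = 1 + x + x^2 + x^3


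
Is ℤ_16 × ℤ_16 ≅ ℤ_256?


Comparing ℤ_16 × ℤ_16 and ℤ_256:
gcd(16,16) = 16 ≠ 1. Max element order in ℤ_16×ℤ_16 is lcm(16,16) = 16 < 256, so it has no element of order 256

No, ℤ_16 × ℤ_16 ≇ ℤ_256


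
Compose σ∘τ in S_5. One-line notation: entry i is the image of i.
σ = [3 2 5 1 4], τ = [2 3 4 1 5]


σ∘τ: apply τ first, then σ
1 →τ 2 →σ 2
2 →τ 3 →σ 5
3 →τ 4 →σ 1
4 →τ 1 →σ 3
5 →τ 5 →σ 4

σ∘τ = [2 5 1 3 4]


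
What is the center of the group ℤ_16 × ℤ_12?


Z(G) = {g ∈ G | gx = xg for all x ∈ G}
Direct product of abelian groups is abelian, so Z(G) = G

Z(ℤ_16 × ℤ_12) = ℤ_16 × ℤ_12


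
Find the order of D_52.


|D_n| = 2n (n rotations and n reflections)
|D_52| = 2×52 = 104

|D_52| = 104


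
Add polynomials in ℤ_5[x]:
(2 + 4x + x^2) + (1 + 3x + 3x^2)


Add coefficients mod 5:
x^0: 2 + 1 = 3 (mod 5)
x^1: 4 + 3 = 2 (mod 5)
x^2: 1 + 3 = 4 (mod 5)
Result: 3 + 2x + 4x^2

f + g = 3 + 2x + 4x^2


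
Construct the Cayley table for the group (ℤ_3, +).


Elements: {0, 1, 2}
Operation: addition mod 3
Entry (a, b) = (a + b) mod 3

Cayley table:
  | 0 | 1 | 2
0 | 0 | 1 | 2
1 | 1 | 2 | 0
2 | 2 | 0 | 1


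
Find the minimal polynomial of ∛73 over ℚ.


∛73 satisfies x³ - 73 = 0, irreducible over ℚ (no rational root; 73 is not a perfect cube)

Minimal polynomial: x³ - 73


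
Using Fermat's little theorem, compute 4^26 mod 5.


Fermat's little theorem: if p is prime and gcd(a,p)=1, then a^(p-1) ≡ 1 (mod p)
p = 5 is prime, gcd(4,5) = 1
Reduce exponent: 26 mod 4 = 2
So 4^26 ≡ 4^2 (mod 5)
4^2 mod 5 = 1

4^26 ≡ 1 (mod 5)


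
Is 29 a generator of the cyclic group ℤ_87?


g generates ℤ_n iff gcd(g, n) = 1
gcd(29, 87) = 29
Since gcd = 29 ≠ 1, ⟨29⟩ has order 3 < 87, so 29 is not a generator.

No, 29 does not generate ℤ_87


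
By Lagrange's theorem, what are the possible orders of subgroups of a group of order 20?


Lagrange's theorem: |H| divides |G|
|G| = 20
Divisors of 20: 1, 2, 4, 5, 10, 20

Possible subgroup orders: {1, 2, 4, 5, 10, 20}


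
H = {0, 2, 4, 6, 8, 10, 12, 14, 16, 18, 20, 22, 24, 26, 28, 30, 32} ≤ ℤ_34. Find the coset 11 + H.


11 + H = {11 + h (mod 34) : h ∈ H}
11+0=11, 11+2=13, 11+4=15, 11+6=17, 11+8=19, 11+10=21, 11+12=23, 11+14=25, 11+16=27, 11+18=29, 11+20=31, 11+22=33, 11+24=1, 11+26=3, 11+28=5, 11+30=7, 11+32=9
11 + H = {1, 3, 5, 7, 9, 11, 13, 15, 17, 19, 21, 23, 25, 27, 29, 31, 33} = 1 + H

11 + H = {1, 3, 5, 7, 9, 11, 13, 15, 17, 19, 21, 23, 25, 27, 29, 31, 33}


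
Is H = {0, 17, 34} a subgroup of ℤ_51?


Subgroup test for H = {0, 17, 34} in (ℤ_51, +):
(1) 0 ∈ H? Yes
(2) Closure: for all a,b ∈ H, (a+b) mod 51 ∈ H? Yes
(3) Inverses: for all a ∈ H, -a mod 51 ∈ H? Yes

Yes, H is a subgroup of ℤ_51


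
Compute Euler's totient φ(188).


Factor n: 188 = 2^2 × 47
φ(n) = n · ∏(1 - 1/p) over distinct primes p | n
φ(188) = 188 · (1 - 1/2) · (1 - 1/47) = 92

φ(188) = 92


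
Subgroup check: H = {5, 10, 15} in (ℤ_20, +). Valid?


Subgroup test for H = {5, 10, 15} in (ℤ_20, +):
(1) 0 ∈ H? No
(2) Closure: for all a,b ∈ H, (a+b) mod 20 ∈ H? No  [counterexample: 5 + 15 = 0 ∉ H]
(3) Inverses: for all a ∈ H, -a mod 20 ∈ H? Yes

No, H is not a subgroup of ℤ_20


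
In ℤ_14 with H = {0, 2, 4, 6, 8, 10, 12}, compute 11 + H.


11 + H = {11 + h (mod 14) : h ∈ H}
11+0=11, 11+2=13, 11+4=1, 11+6=3, 11+8=5, 11+10=7, 11+12=9
11 + H = {1, 3, 5, 7, 9, 11, 13} = 1 + H

11 + H = {1, 3, 5, 7, 9, 11, 13}


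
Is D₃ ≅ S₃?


Comparing D₃ and S₃:
Both are the unique non-abelian group of order 6

Yes, D₃ ≅ S₃


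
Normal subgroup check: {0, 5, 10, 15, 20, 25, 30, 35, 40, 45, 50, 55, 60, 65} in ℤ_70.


H = {0, 5, 10, 15, 20, 25, 30, 35, 40, 45, 50, 55, 60, 65} in ℤ_70
ℤ_70 is abelian; every subgroup of an abelian group is normal

Yes, normal subgroup


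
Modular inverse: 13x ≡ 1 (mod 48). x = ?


Use the extended Euclidean algorithm to write 1 = 13·s + 48·t; then s mod 48 is the inverse.
Euclidean algorithm:
  13 = 0·48 + 13
  48 = 3·13 + 9
  13 = 1·9 + 4
  9 = 2·4 + 1
  4 = 4·1 + 0
gcd(13,48) = 1
Back-substitution gives: 13·(-11) + 48·(3) = 1
So 13⁻¹ ≡ -11 ≡ 37 (mod 48)
Check: 13 × 37 = 481 ≡ 1 (mod 48) ✓

13⁻¹ ≡ 37 (mod 48)


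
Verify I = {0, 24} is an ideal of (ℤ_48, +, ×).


Check ideal conditions for I = {0, 24} in ℤ_48:
(1) I is an additive subgroup? Yes
(2) For r ∈ ℤ_48 and a ∈ I: r·a ∈ I? Yes

Yes, I is an ideal of ℤ_48


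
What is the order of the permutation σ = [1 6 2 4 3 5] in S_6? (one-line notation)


Cycle decomposition: (2 6 5 3)
Cycle lengths: 4
Order = lcm(4) = 4

ord(σ) = 4


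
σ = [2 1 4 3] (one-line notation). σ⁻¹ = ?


To find σ⁻¹, swap domain and range:
σ(1) = 2 → σ⁻¹(2) = 1
σ(2) = 1 → σ⁻¹(1) = 2
σ(3) = 4 → σ⁻¹(4) = 3
σ(4) = 3 → σ⁻¹(3) = 4

σ⁻¹ = [2 1 4 3]


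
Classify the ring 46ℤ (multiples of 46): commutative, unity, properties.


46ℤ is a commutative ring under +,× but has no multiplicative identity (1 ∉ 46ℤ); it has no zero divisors, but without unity it is not an integral domain
Commutative: Yes
Integral domain: No
Has unity: No

46ℤ (multiples of 46): Commutative=Yes, Unity=No


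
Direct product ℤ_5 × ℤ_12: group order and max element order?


|ℤ_5 × ℤ_12| = 5 × 12 = 60
Max element order = lcm(5,12) = 60
Cyclic? Yes (gcd=1)

|ℤ_5×ℤ_12| = 60, max element order = 60


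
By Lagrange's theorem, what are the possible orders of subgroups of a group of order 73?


Lagrange's theorem: |H| divides |G|
|G| = 73
Divisors of 73: 1, 73

Possible subgroup orders: {1, 73}


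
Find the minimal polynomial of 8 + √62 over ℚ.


Let α = 8 + √62. Then α - 8 = √62, so (α - 8)² = 62, giving α² - 16α + 2 = 0. Degree 2 and α ∉ ℚ, so this is the minimal polynomial.

Minimal polynomial: x² - 16x + 2


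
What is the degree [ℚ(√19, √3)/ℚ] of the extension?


[ℚ(√19,√3):ℚ] = [ℚ(√19,√3):ℚ(√19)]·[ℚ(√19):ℚ] = 2·2 = 4

[ℚ(√19, √3)/ℚ] = 4


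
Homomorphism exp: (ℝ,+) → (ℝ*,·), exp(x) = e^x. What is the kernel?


Kernel = preimage of identity
ker(exp) = {x ∈ ℝ | e^x = 1} = {0}

ker(exp) = {0}


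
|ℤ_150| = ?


ℤ_n has n elements.

|ℤ_150| = 150


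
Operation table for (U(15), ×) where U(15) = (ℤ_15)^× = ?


Elements: {1, 2, 4, 7, 8, 11, 13, 14}
Operation: multiplication mod 15
Entry (a, b) = (a × b) mod 15

Cayley table:
   |  1 |  2 |  4 |  7 |  8 | 11 | 13 | 14
 1 |  1 |  2 |  4 |  7 |  8 | 11 | 13 | 14
 2 |  2 |  4 |  8 | 14 |  1 |  7 | 11 | 13
 4 |  4 |  8 |  1 | 13 |  2 | 14 |  7 | 11
 7 |  7 | 14 | 13 |  4 | 11 |  2 |  1 |  8
 8 |  8 |  1 |  2 | 11 |  4 | 13 | 14 |  7
11 | 11 |  7 | 14 |  2 | 13 |  1 |  8 |  4
13 | 13 | 11 |  7 |  1 | 14 |  8 |  4 |  2
14 | 14 | 13 | 11 |  8 |  7 |  4 |  2 |  1


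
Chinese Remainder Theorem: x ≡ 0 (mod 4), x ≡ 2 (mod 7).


m₁ = 4, m₂ = 7, gcd = 1, so CRT applies. M = m₁·m₂ = 28
Let M₁ = M/m₁ = 7, M₂ = M/m₂ = 4
Find y₁ ≡ M₁⁻¹ (mod m₁): 7⁻¹ ≡ 3 (mod 4)
Find y₂ ≡ M₂⁻¹ (mod m₂): 4⁻¹ ≡ 2 (mod 7)
x = a₁·M₁·y₁ + a₂·M₂·y₂ = 0·7·3 + 2·4·2 = 16
Reduce mod 28: x ≡ 16
Check: 16 mod 4 = 0 ✓, 16 mod 7 = 2 ✓

x ≡ 16 (mod 28)


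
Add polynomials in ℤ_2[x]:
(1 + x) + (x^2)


Add coefficients mod 2:
x^0: 1 + 0 = 1 (mod 2)
x^1: 1 + 0 = 1 (mod 2)
x^2: 0 + 1 = 1 (mod 2)
Result: 1 + x + x^2

f + g = 1 + x + x^2


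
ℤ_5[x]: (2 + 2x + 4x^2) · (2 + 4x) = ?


Expand and collect like terms; reduce coefficients mod 5:
x^0: 2·2 = 4 ≡ 4 (mod 5)
x^1: 2·4 + 2·2 = 12 ≡ 2 (mod 5)
x^2: 2·4 + 4·2 = 16 ≡ 1 (mod 5)
x^3: 4·4 = 16 ≡ 1 (mod 5)
Result: 4 + 2x + x^2 + x^3

f · g = 4 + 2x + x^2 + x^3


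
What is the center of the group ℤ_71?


Z(G) = {g ∈ G | gx = xg for all x ∈ G}
ℤ_71 is abelian, so Z(G) = G

Z(ℤ_71) = ℤ_71


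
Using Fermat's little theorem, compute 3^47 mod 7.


Fermat's little theorem: if p is prime and gcd(a,p)=1, then a^(p-1) ≡ 1 (mod p)
p = 7 is prime, gcd(3,7) = 1
Reduce exponent: 47 mod 6 = 5
So 3^47 ≡ 3^5 (mod 7)
3^5 mod 7 = 5

3^47 ≡ 5 (mod 7)


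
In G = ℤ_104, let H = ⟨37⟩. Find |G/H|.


|⟨37⟩| = n / gcd(37, 104) = 104 / 1 = 104
H is normal (ℤ_104 is abelian).
|G/H| = |G| / |H| = 104 / 104 = 1

|G/H| = 1


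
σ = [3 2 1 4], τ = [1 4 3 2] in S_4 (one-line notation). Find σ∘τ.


σ∘τ: apply τ first, then σ
1 →τ 1 →σ 3
2 →τ 4 →σ 4
3 →τ 3 →σ 1
4 →τ 2 →σ 2

σ∘τ = [3 4 1 2]


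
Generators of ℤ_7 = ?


g generates ℤ_n iff gcd(g,n) = 1
Checking each g ∈ {1,...,6}:
gcd(1,7) = 1
gcd(2,7) = 1
gcd(3,7) = 1
gcd(4,7) = 1
gcd(5,7) = 1
gcd(6,7) = 1
Generators: {1, 2, 3, 4, 5, 6}
Number of generators = φ(7) = 6

Generators of ℤ_7 = {1, 2, 3, 4, 5, 6}


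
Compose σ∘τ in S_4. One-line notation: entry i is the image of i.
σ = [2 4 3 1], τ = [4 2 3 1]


σ∘τ: apply τ first, then σ
1 →τ 4 →σ 1
2 →τ 2 →σ 4
3 →τ 3 →σ 3
4 →τ 1 →σ 2

σ∘τ = [1 4 3 2]


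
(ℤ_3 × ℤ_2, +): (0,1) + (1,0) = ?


Operation: componentwise addition mod (3, 2)
(0,1) + (1,0) = ((a₁+b₁) mod 3, (a₂+b₂) mod 2) with a = (0,1), b = (1,0)

(0,1) + (1,0) = (1,1)


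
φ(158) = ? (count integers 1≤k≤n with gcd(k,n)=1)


Factor n: 158 = 2 × 79
φ(n) = n · ∏(1 - 1/p) over distinct primes p | n
φ(158) = 158 · (1 - 1/2) · (1 - 1/79) = 78

φ(158) = 78


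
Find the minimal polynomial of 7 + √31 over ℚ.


Let α = 7 + √31. Then α - 7 = √31, so (α - 7)² = 31, giving α² - 14α + 18 = 0. Degree 2 and α ∉ ℚ, so this is the minimal polynomial.

Minimal polynomial: x² - 14x + 18


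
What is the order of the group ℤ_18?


ℤ_n has n elements.

|ℤ_18| = 18


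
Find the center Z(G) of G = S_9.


Z(G) = {g ∈ G | gx = xg for all x ∈ G}
S_n is non-abelian for n ≥ 3; Z(S_9) is trivial

Z(S_9) = {e}


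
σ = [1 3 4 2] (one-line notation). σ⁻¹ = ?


To find σ⁻¹, swap domain and range:
σ(1) = 1 → σ⁻¹(1) = 1
σ(2) = 3 → σ⁻¹(3) = 2
σ(3) = 4 → σ⁻¹(4) = 3
σ(4) = 2 → σ⁻¹(2) = 4

σ⁻¹ = [1 4 2 3]


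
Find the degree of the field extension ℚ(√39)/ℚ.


√39 has minimal polynomial x² - 39 (irreducible over ℚ since 39 is squarefree)

[ℚ(√39)/ℚ] = 2


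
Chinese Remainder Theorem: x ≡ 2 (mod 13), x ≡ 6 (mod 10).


m₁ = 13, m₂ = 10, gcd = 1, so CRT applies. M = m₁·m₂ = 130
Let M₁ = M/m₁ = 10, M₂ = M/m₂ = 13
Find y₁ ≡ M₁⁻¹ (mod m₁): 10⁻¹ ≡ 4 (mod 13)
Find y₂ ≡ M₂⁻¹ (mod m₂): 13⁻¹ ≡ 7 (mod 10)
x = a₁·M₁·y₁ + a₂·M₂·y₂ = 2·10·4 + 6·13·7 = 626
Reduce mod 130: x ≡ 106
Check: 106 mod 13 = 2 ✓, 106 mod 10 = 6 ✓

x ≡ 106 (mod 130)


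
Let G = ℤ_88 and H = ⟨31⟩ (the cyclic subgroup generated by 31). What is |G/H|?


|⟨31⟩| = n / gcd(31, 88) = 88 / 1 = 88
H is normal (ℤ_88 is abelian).
|G/H| = |G| / |H| = 88 / 88 = 1

|G/H| = 1


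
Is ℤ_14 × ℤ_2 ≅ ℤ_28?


Comparing ℤ_14 × ℤ_2 and ℤ_28:
gcd(14,2) = 2 ≠ 1. Max element order in ℤ_14×ℤ_2 is lcm(14,2) = 14 < 28, so it has no element of order 28

No, ℤ_14 × ℤ_2 ≇ ℤ_28


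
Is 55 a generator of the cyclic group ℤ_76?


g generates ℤ_n iff gcd(g, n) = 1
gcd(55, 76) = 1
Since gcd = 1, 55 is a generator.

Yes, 55 generates ℤ_76


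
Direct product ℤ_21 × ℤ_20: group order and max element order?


|ℤ_21 × ℤ_20| = 21 × 20 = 420
Max element order = lcm(21,20) = 420
Cyclic? Yes (gcd=1)

|ℤ_21×ℤ_20| = 420, max element order = 420


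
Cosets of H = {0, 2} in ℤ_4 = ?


H = {0, 2}, |H| = 2
Number of cosets = |G|/|H| = 4/2 = 2
0 + H = {0, 2}
1 + H = {1, 3}

Cosets: 0+H={0,2}; 1+H={1,3}


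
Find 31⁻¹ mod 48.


Use the extended Euclidean algorithm to write 1 = 31·s + 48·t; then s mod 48 is the inverse.
Euclidean algorithm:
  31 = 0·48 + 31
  48 = 1·31 + 17
  31 = 1·17 + 14
  17 = 1·14 + 3
  14 = 4·3 + 2
  3 = 1·2 + 1
  2 = 2·1 + 0
gcd(31,48) = 1
Back-substitution gives: 31·(-17) + 48·(11) = 1
So 31⁻¹ ≡ -17 ≡ 31 (mod 48)
Check: 31 × 31 = 961 ≡ 1 (mod 48) ✓

31⁻¹ ≡ 31 (mod 48)


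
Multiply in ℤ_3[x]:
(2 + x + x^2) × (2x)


Expand and collect like terms; reduce coefficients mod 3:
x^0: 2·0 = 0 ≡ 0 (mod 3)
x^1: 2·2 + 1·0 = 4 ≡ 1 (mod 3)
x^2: 1·2 + 1·0 = 2 ≡ 2 (mod 3)
x^3: 1·2 = 2 ≡ 2 (mod 3)
Result: x + 2x^2 + 2x^3

f · g = x + 2x^2 + 2x^3


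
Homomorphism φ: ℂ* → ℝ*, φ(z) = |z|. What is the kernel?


Kernel = preimage of identity
ker(φ) = {z ∈ ℂ* | |z| = 1} = unit circle S¹

ker(φ) = S¹ (unit circle)


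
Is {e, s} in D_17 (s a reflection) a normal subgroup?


H = {e, s} in D_17 (s a reflection)
r·s·r⁻¹ = sr⁻² ≠ s for n ≥ 3, so {e, s} is not closed under conjugation

No, not a normal subgroup


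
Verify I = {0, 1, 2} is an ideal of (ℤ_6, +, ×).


Check ideal conditions for I = {0, 1, 2} in ℤ_6:
(1) I is an additive subgroup? No
(2) For r ∈ ℤ_6 and a ∈ I: r·a ∈ I? No  [counterexample: r=2, a=2, r·a mod 6 = 4 ∉ I]

No, I is not an ideal of ℤ_6


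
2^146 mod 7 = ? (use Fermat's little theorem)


Fermat's little theorem: if p is prime and gcd(a,p)=1, then a^(p-1) ≡ 1 (mod p)
p = 7 is prime, gcd(2,7) = 1
Reduce exponent: 146 mod 6 = 2
So 2^146 ≡ 2^2 (mod 7)
2^2 mod 7 = 4

2^146 ≡ 4 (mod 7)


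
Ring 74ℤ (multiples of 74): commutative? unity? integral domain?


74ℤ is a commutative ring under +,× but has no multiplicative identity (1 ∉ 74ℤ); it has no zero divisors, but without unity it is not an integral domain
Commutative: Yes
Integral domain: No
Has unity: No

74ℤ (multiples of 74): Commutative=Yes, Unity=No


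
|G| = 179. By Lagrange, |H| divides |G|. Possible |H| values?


Lagrange's theorem: |H| divides |G|
|G| = 179
Divisors of 179: 1, 179

Possible subgroup orders: {1, 179}


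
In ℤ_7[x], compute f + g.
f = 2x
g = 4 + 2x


Add coefficients mod 7:
x^0: 0 + 4 = 4 (mod 7)
x^1: 2 + 2 = 4 (mod 7)
Result: 4 + 4x

f + g = 4 + 4x


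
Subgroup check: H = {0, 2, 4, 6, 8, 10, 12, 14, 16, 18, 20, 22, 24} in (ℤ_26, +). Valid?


Subgroup test for H = {0, 2, 4, 6, 8, 10, 12, 14, 16, 18, 20, 22, 24} in (ℤ_26, +):
(1) 0 ∈ H? Yes
(2) Closure: for all a,b ∈ H, (a+b) mod 26 ∈ H? Yes
(3) Inverses: for all a ∈ H, -a mod 26 ∈ H? Yes

Yes, H is a subgroup of ℤ_26


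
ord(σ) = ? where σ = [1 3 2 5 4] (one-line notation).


Cycle decomposition: (2 3) (4 5)
Cycle lengths: 2, 2
Order = lcm(2, 2) = 2

ord(σ) = 2


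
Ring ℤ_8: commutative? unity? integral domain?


ℤ_8 is a commutative ring with unity 1; 8 = 2×4 is composite, so 2·4 ≡ 0 gives zero divisors (not an integral domain)
Commutative: Yes
Integral domain: No
Has unity: Yes

ℤ_8: Commutative=Yes, Unity=Yes


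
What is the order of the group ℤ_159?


ℤ_n has n elements.

|ℤ_159| = 159


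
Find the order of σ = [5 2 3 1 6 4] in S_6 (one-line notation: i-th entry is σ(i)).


Cycle decomposition: (1 5 6 4)
Cycle lengths: 4
Order = lcm(4) = 4

ord(σ) = 4


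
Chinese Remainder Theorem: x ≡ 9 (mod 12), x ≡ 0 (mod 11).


m₁ = 12, m₂ = 11, gcd = 1, so CRT applies. M = m₁·m₂ = 132
Let M₁ = M/m₁ = 11, M₂ = M/m₂ = 12
Find y₁ ≡ M₁⁻¹ (mod m₁): 11⁻¹ ≡ 11 (mod 12)
Find y₂ ≡ M₂⁻¹ (mod m₂): 12⁻¹ ≡ 1 (mod 11)
x = a₁·M₁·y₁ + a₂·M₂·y₂ = 9·11·11 + 0·12·1 = 1089
Reduce mod 132: x ≡ 33
Check: 33 mod 12 = 9 ✓, 33 mod 11 = 0 ✓

x ≡ 33 (mod 132)


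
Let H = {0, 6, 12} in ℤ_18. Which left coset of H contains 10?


10 + H = {10 + h (mod 18) : h ∈ H}
10+0=10, 10+6=16, 10+12=4
10 + H = {4, 10, 16} = 4 + H

10 + H = {4, 10, 16}


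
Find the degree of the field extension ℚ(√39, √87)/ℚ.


[ℚ(√39,√87):ℚ] = [ℚ(√39,√87):ℚ(√39)]·[ℚ(√39):ℚ] = 2·2 = 4

[ℚ(√39, √87)/ℚ] = 4


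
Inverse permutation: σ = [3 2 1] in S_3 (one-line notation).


To find σ⁻¹, swap domain and range:
σ(1) = 3 → σ⁻¹(3) = 1
σ(2) = 2 → σ⁻¹(2) = 2
σ(3) = 1 → σ⁻¹(1) = 3

σ⁻¹ = [3 2 1]


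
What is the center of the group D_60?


Z(G) = {g ∈ G | gx = xg for all x ∈ G}
For even n, Z(D_n) = {e, r^(n/2)}: the 180° rotation r^30 commutes with every reflection and rotation

Z(D_60) = {e, r^30}


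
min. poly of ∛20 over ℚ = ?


∛20 satisfies x³ - 20 = 0, irreducible over ℚ (no rational root; 20 is not a perfect cube)

Minimal polynomial: x³ - 20


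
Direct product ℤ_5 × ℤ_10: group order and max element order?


|ℤ_5 × ℤ_10| = 5 × 10 = 50
Max element order = lcm(5,10) = 10
Cyclic? No (gcd=5)

|ℤ_5×ℤ_10| = 50, max element order = 10


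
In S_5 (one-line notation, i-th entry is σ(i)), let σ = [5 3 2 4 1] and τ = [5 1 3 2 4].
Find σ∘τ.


σ∘τ: apply τ first, then σ
1 →τ 5 →σ 1
2 →τ 1 →σ 5
3 →τ 3 →σ 2
4 →τ 2 →σ 3
5 →τ 4 →σ 4

σ∘τ = [1 5 2 3 4]


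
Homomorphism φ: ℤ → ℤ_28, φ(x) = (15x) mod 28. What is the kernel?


Kernel = preimage of identity
ker(φ) = {x ∈ ℤ : 15x ≡ 0 (mod 28)}. gcd(15,28) = 1, so 15x ≡ 0 (mod 28) ⟺ x ≡ 0 (mod 28/1 = 28). Hence ker(φ) = 28ℤ

ker(φ) = 28ℤ


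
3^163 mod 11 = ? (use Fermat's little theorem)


Fermat's little theorem: if p is prime and gcd(a,p)=1, then a^(p-1) ≡ 1 (mod p)
p = 11 is prime, gcd(3,11) = 1
Reduce exponent: 163 mod 10 = 3
So 3^163 ≡ 3^3 (mod 11)
3^3 mod 11 = 5

3^163 ≡ 5 (mod 11)


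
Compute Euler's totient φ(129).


Factor n: 129 = 3 × 43
φ(n) = n · ∏(1 - 1/p) over distinct primes p | n
φ(129) = 129 · (1 - 1/3) · (1 - 1/43) = 84

φ(129) = 84


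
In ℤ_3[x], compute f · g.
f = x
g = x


Expand and collect like terms; reduce coefficients mod 3:
x^0: 0·0 = 0 ≡ 0 (mod 3)
x^1: 0·1 + 1·0 = 0 ≡ 0 (mod 3)
x^2: 1·1 = 1 ≡ 1 (mod 3)
Result: x^2

f · g = x^2


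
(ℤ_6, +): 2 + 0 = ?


Operation: addition mod 6
2 + 0 = (a + b) mod 6 with a = 2, b = 0

2 + 0 = 2


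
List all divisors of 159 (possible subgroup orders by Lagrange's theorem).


Lagrange's theorem: |H| divides |G|
|G| = 159
Divisors of 159: 1, 3, 53, 159

Possible subgroup orders: {1, 3, 53, 159}


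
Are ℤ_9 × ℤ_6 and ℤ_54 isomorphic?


Comparing ℤ_9 × ℤ_6 and ℤ_54:
gcd(9,6) = 3 ≠ 1. Max element order in ℤ_9×ℤ_6 is lcm(9,6) = 18 < 54, so it has no element of order 54

No, ℤ_9 × ℤ_6 ≇ ℤ_54


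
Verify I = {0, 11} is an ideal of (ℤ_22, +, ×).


Check ideal conditions for I = {0, 11} in ℤ_22:
(1) I is an additive subgroup? Yes
(2) For r ∈ ℤ_22 and a ∈ I: r·a ∈ I? Yes

Yes, I is an ideal of ℤ_22


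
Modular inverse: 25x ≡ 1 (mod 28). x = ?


Use the extended Euclidean algorithm to write 1 = 25·s + 28·t; then s mod 28 is the inverse.
Euclidean algorithm:
  25 = 0·28 + 25
  28 = 1·25 + 3
  25 = 8·3 + 1
  3 = 3·1 + 0
gcd(25,28) = 1
Back-substitution gives: 25·(9) + 28·(-8) = 1
So 25⁻¹ ≡ 9 ≡ 9 (mod 28)
Check: 25 × 9 = 225 ≡ 1 (mod 28) ✓

25⁻¹ ≡ 9 (mod 28)


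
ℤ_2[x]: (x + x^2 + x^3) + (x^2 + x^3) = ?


Add coefficients mod 2:
x^0: 0 + 0 = 0 (mod 2)
x^1: 1 + 0 = 1 (mod 2)
x^2: 1 + 1 = 0 (mod 2)
x^3: 1 + 1 = 0 (mod 2)
Result: x

f + g = x


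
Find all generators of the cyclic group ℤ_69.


g generates ℤ_n iff gcd(g,n) = 1
Prime factors of 69: 3, 23
Generators are g ∈ {1,...,68} not divisible by any of these primes.
Generators: {1, 2, 4, 5, 7, 8, 10, 11, 13, 14, 16, 17, 19, 20, 22, 25, 26, 28, 29, 31, 32, 34, 35, 37, 38, 40, 41, 43, 44, 47, 49, 50, 52, 53, 55, 56, 58, 59, 61, 62, 64, 65, 67, 68}
Number of generators = φ(69) = 44

Generators of ℤ_69 = {1, 2, 4, 5, 7, 8, 10, 11, 13, 14, 16, 17, 19, 20, 22, 25, 26, 28, 29, 31, 32, 34, 35, 37, 38, 40, 41, 43, 44, 47, 49, 50, 52, 53, 55, 56, 58, 59, 61, 62, 64, 65, 67, 68}


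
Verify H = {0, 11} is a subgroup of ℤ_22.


Subgroup test for H = {0, 11} in (ℤ_22, +):
(1) 0 ∈ H? Yes
(2) Closure: for all a,b ∈ H, (a+b) mod 22 ∈ H? Yes
(3) Inverses: for all a ∈ H, -a mod 22 ∈ H? Yes

Yes, H is a subgroup of ℤ_22


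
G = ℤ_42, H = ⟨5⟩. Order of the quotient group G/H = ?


|⟨5⟩| = n / gcd(5, 42) = 42 / 1 = 42
H is normal (ℤ_42 is abelian).
|G/H| = |G| / |H| = 42 / 42 = 1

|G/H| = 1


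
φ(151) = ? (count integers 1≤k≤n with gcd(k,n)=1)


Factor n: 151 = 151
φ(n) = n · ∏(1 - 1/p) over distinct primes p | n
φ(151) = 151 · (1 - 1/151) = 150

φ(151) = 150


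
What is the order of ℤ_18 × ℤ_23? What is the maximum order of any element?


|ℤ_18 × ℤ_23| = 18 × 23 = 414
Max element order = lcm(18,23) = 414
Cyclic? Yes (gcd=1)

|ℤ_18×ℤ_23| = 414, max element order = 414


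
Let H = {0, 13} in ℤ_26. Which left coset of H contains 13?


13 + H = {13 + h (mod 26) : h ∈ H}
13+0=13, 13+13=0
13 + H = {0, 13} = 0 + H

13 + H = {0, 13}


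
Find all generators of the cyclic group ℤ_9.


g generates ℤ_n iff gcd(g,n) = 1
Checking each g ∈ {1,...,8}:
gcd(1,9) = 1
gcd(2,9) = 1
gcd(3,9) = 3
gcd(4,9) = 1
gcd(5,9) = 1
gcd(6,9) = 3
gcd(7,9) = 1
gcd(8,9) = 1
Generators: {1, 2, 4, 5, 7, 8}
Number of generators = φ(9) = 6

Generators of ℤ_9 = {1, 2, 4, 5, 7, 8}


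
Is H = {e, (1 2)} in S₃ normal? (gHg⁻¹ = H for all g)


H = {e, (1 2)} in S₃
(1 3)(1 2)(1 3)⁻¹ = (2 3) ∉ {e, (1 2)}, so it is not normal

No, not a normal subgroup


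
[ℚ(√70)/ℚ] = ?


√70 has minimal polynomial x² - 70 (irreducible over ℚ since 70 is squarefree)

[ℚ(√70)/ℚ] = 2


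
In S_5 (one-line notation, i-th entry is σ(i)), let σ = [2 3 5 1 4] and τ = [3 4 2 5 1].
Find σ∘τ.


σ∘τ: apply τ first, then σ
1 →τ 3 →σ 5
2 →τ 4 →σ 1
3 →τ 2 →σ 3
4 →τ 5 →σ 4
5 →τ 1 →σ 2

σ∘τ = [5 1 3 4 2]


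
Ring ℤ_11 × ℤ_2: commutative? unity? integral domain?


Direct product ring; commutative with unity (1,1); but (1,0)·(0,1) = (0,0) gives zero divisors, so not an integral domain
Commutative: Yes
Integral domain: No
Has unity: Yes

ℤ_11 × ℤ_2: Commutative=Yes, Unity=Yes


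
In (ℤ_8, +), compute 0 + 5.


Operation: addition mod 8
0 + 5 = (a + b) mod 8 with a = 0, b = 5

0 + 5 = 5


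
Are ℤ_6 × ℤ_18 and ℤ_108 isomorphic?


Comparing ℤ_6 × ℤ_18 and ℤ_108:
gcd(6,18) = 6 ≠ 1. Max element order in ℤ_6×ℤ_18 is lcm(6,18) = 18 < 108, so it has no element of order 108

No, ℤ_6 × ℤ_18 ≇ ℤ_108


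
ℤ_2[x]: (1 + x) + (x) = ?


Add coefficients mod 2:
x^0: 1 + 0 = 1 (mod 2)
x^1: 1 + 1 = 0 (mod 2)
Result: 1

f + g = 1


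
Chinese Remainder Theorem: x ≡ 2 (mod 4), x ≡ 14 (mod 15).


m₁ = 4, m₂ = 15, gcd = 1, so CRT applies. M = m₁·m₂ = 60
Let M₁ = M/m₁ = 15, M₂ = M/m₂ = 4
Find y₁ ≡ M₁⁻¹ (mod m₁): 15⁻¹ ≡ 3 (mod 4)
Find y₂ ≡ M₂⁻¹ (mod m₂): 4⁻¹ ≡ 4 (mod 15)
x = a₁·M₁·y₁ + a₂·M₂·y₂ = 2·15·3 + 14·4·4 = 314
Reduce mod 60: x ≡ 14
Check: 14 mod 4 = 2 ✓, 14 mod 15 = 14 ✓

x ≡ 14 (mod 60)


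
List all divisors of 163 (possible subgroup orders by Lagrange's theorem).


Lagrange's theorem: |H| divides |G|
|G| = 163
Divisors of 163: 1, 163

Possible subgroup orders: {1, 163}


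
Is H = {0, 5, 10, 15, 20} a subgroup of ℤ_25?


Subgroup test for H = {0, 5, 10, 15, 20} in (ℤ_25, +):
(1) 0 ∈ H? Yes
(2) Closure: for all a,b ∈ H, (a+b) mod 25 ∈ H? Yes
(3) Inverses: for all a ∈ H, -a mod 25 ∈ H? Yes

Yes, H is a subgroup of ℤ_25


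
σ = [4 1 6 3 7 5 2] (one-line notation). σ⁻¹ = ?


To find σ⁻¹, swap domain and range:
σ(1) = 4 → σ⁻¹(4) = 1
σ(2) = 1 → σ⁻¹(1) = 2
σ(3) = 6 → σ⁻¹(6) = 3
σ(4) = 3 → σ⁻¹(3) = 4
σ(5) = 7 → σ⁻¹(7) = 5
σ(6) = 5 → σ⁻¹(5) = 6
σ(7) = 2 → σ⁻¹(2) = 7

σ⁻¹ = [2 7 4 1 6 3 5]


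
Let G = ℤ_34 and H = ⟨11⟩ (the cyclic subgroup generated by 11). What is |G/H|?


|⟨11⟩| = n / gcd(11, 34) = 34 / 1 = 34
H is normal (ℤ_34 is abelian).
|G/H| = |G| / |H| = 34 / 34 = 1

|G/H| = 1


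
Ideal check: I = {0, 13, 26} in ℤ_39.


Check ideal conditions for I = {0, 13, 26} in ℤ_39:
(1) I is an additive subgroup? Yes
(2) For r ∈ ℤ_39 and a ∈ I: r·a ∈ I? Yes

Yes, I is an ideal of ℤ_39


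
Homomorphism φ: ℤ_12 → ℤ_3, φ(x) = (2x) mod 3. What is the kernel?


Kernel = preimage of identity
ker(φ) = {x ∈ ℤ_12 : 2x ≡ 0 (mod 3)}. Since 3 | 12, φ is well-defined. The kernel is the cyclic subgroup ⟨3⟩ of ℤ_12 (order 4), i.e. {0, 3, 6, 9}

ker(φ) = {0, 3, 6, 9}


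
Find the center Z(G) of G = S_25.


Z(G) = {g ∈ G | gx = xg for all x ∈ G}
S_n is non-abelian for n ≥ 3; Z(S_25) is trivial

Z(S_25) = {e}


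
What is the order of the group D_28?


|D_n| = 2n (n rotations and n reflections)
|D_28| = 2×28 = 56

|D_28| = 56


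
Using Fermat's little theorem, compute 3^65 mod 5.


Fermat's little theorem: if p is prime and gcd(a,p)=1, then a^(p-1) ≡ 1 (mod p)
p = 5 is prime, gcd(3,5) = 1
Reduce exponent: 65 mod 4 = 1
So 3^65 ≡ 3^1 (mod 5)
3^1 mod 5 = 3

3^65 ≡ 3 (mod 5)


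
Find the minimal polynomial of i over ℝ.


i satisfies x² + 1 = 0, irreducible over ℝ

Minimal polynomial: x² + 1


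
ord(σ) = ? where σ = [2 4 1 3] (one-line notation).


Cycle decomposition: (1 2 4 3)
Cycle lengths: 4
Order = lcm(4) = 4

ord(σ) = 4


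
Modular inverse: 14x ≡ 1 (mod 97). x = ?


Use the extended Euclidean algorithm to write 1 = 14·s + 97·t; then s mod 97 is the inverse.
Euclidean algorithm:
  14 = 0·97 + 14
  97 = 6·14 + 13
  14 = 1·13 + 1
  13 = 13·1 + 0
gcd(14,97) = 1
Back-substitution gives: 14·(7) + 97·(-1) = 1
So 14⁻¹ ≡ 7 ≡ 7 (mod 97)
Check: 14 × 7 = 98 ≡ 1 (mod 97) ✓

14⁻¹ ≡ 7 (mod 97)


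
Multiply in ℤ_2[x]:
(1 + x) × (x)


Expand and collect like terms; reduce coefficients mod 2:
x^0: 1·0 = 0 ≡ 0 (mod 2)
x^1: 1·1 + 1·0 = 1 ≡ 1 (mod 2)
x^2: 1·1 = 1 ≡ 1 (mod 2)
Result: x + x^2

f · g = x + x^2


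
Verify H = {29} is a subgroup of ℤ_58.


Subgroup test for H = {29} in (ℤ_58, +):
(1) 0 ∈ H? No
(2) Closure: for all a,b ∈ H, (a+b) mod 58 ∈ H? No  [counterexample: 29 + 29 = 0 ∉ H]
(3) Inverses: for all a ∈ H, -a mod 58 ∈ H? Yes

No, H is not a subgroup of ℤ_58


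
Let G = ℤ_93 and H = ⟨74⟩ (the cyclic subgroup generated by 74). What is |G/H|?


|⟨74⟩| = n / gcd(74, 93) = 93 / 1 = 93
H is normal (ℤ_93 is abelian).
|G/H| = |G| / |H| = 93 / 93 = 1

|G/H| = 1


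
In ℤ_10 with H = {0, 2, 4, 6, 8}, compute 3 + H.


3 + H = {3 + h (mod 10) : h ∈ H}
3+0=3, 3+2=5, 3+4=7, 3+6=9, 3+8=1
3 + H = {1, 3, 5, 7, 9} = 1 + H

3 + H = {1, 3, 5, 7, 9}


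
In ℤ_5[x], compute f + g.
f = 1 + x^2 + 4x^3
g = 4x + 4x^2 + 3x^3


Add coefficients mod 5:
x^0: 1 + 0 = 1 (mod 5)
x^1: 0 + 4 = 4 (mod 5)
x^2: 1 + 4 = 0 (mod 5)
x^3: 4 + 3 = 2 (mod 5)
Result: 1 + 4x + 2x^3

f + g = 1 + 4x + 2x^3


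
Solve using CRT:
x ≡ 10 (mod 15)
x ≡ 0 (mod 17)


m₁ = 15, m₂ = 17, gcd = 1, so CRT applies. M = m₁·m₂ = 255
Let M₁ = M/m₁ = 17, M₂ = M/m₂ = 15
Find y₁ ≡ M₁⁻¹ (mod m₁): 17⁻¹ ≡ 8 (mod 15)
Find y₂ ≡ M₂⁻¹ (mod m₂): 15⁻¹ ≡ 8 (mod 17)
x = a₁·M₁·y₁ + a₂·M₂·y₂ = 10·17·8 + 0·15·8 = 1360
Reduce mod 255: x ≡ 85
Check: 85 mod 15 = 10 ✓, 85 mod 17 = 0 ✓

x ≡ 85 (mod 255)


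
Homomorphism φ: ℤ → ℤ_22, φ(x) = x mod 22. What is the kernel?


Kernel = preimage of identity
ker(φ) = {x ∈ ℤ : x ≡ 0 (mod 22)} = 22ℤ = {0, ±22, ±44, ...}

ker(φ) = 22ℤ


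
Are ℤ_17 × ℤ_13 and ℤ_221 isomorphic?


Comparing ℤ_17 × ℤ_13 and ℤ_221:
gcd(17,13) = 1, so ℤ_17 × ℤ_13 ≅ ℤ_221 (CRT)

Yes, ℤ_17 × ℤ_13 ≅ ℤ_221


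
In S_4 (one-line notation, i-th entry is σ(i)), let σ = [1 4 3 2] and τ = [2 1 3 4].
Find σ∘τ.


σ∘τ: apply τ first, then σ
1 →τ 2 →σ 4
2 →τ 1 →σ 1
3 →τ 3 →σ 3
4 →τ 4 →σ 2

σ∘τ = [4 1 3 2]


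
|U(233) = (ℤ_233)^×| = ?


U(n) is the group of units mod n; |U(n)| = φ(n)
|U(233)| = φ(233) = 232

|U(233) = (ℤ_233)^×| = 232


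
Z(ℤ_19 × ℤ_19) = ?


Z(G) = {g ∈ G | gx = xg for all x ∈ G}
Direct product of abelian groups is abelian, so Z(G) = G

Z(ℤ_19 × ℤ_19) = ℤ_19 × ℤ_19


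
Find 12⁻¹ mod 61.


Use the extended Euclidean algorithm to write 1 = 12·s + 61·t; then s mod 61 is the inverse.
Euclidean algorithm:
  12 = 0·61 + 12
  61 = 5·12 + 1
  12 = 12·1 + 0
gcd(12,61) = 1
Back-substitution gives: 12·(-5) + 61·(1) = 1
So 12⁻¹ ≡ -5 ≡ 56 (mod 61)
Check: 12 × 56 = 672 ≡ 1 (mod 61) ✓

12⁻¹ ≡ 56 (mod 61)


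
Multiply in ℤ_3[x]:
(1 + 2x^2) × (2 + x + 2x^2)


Expand and collect like terms; reduce coefficients mod 3:
x^0: 1·2 = 2 ≡ 2 (mod 3)
x^1: 1·1 + 0·2 = 1 ≡ 1 (mod 3)
x^2: 1·2 + 0·1 + 2·2 = 6 ≡ 0 (mod 3)
x^3: 0·2 + 2·1 = 2 ≡ 2 (mod 3)
x^4: 2·2 = 4 ≡ 1 (mod 3)
Result: 2 + x + 2x^3 + x^4

f · g = 2 + x + 2x^3 + x^4


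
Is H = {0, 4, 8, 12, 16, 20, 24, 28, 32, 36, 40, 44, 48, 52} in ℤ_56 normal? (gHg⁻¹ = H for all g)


H = {0, 4, 8, 12, 16, 20, 24, 28, 32, 36, 40, 44, 48, 52} in ℤ_56
ℤ_56 is abelian; every subgroup of an abelian group is normal

Yes, normal subgroup
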